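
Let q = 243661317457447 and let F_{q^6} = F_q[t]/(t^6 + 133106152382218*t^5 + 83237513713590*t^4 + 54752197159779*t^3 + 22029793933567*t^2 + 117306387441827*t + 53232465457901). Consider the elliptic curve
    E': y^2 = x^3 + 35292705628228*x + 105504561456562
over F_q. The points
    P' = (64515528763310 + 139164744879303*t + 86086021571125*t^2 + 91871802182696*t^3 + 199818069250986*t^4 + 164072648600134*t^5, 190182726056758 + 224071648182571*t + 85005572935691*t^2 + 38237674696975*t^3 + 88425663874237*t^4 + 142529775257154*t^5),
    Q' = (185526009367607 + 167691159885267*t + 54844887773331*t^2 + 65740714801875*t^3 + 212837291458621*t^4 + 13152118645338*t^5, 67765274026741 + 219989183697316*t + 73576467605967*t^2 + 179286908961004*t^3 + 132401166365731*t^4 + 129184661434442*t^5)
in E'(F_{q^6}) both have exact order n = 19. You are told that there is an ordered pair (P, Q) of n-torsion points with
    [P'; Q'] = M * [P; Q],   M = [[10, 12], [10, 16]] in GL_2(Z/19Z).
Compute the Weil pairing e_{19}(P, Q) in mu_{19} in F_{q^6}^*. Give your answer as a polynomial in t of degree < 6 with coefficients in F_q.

e_{19}(aP+bQ,cP+dQ) = e_{19}(P,Q)^(ad-bc); with (a,b,c,d)=(10,12,10,16) this gives the det-19 law.
Inverting 2 mod 19: 10. Thus e_{19}(P,Q) = e(P',Q')^{10}.
Run Miller on y^2=x^3+35292705628228*x+105504561456562 over F_{243661317457447}: ladder 10011 (5 bits); e = f_P(D_Q)/f_Q(D_P).
e_{19}(P',Q') = 52190115427770 + 118572367158379*t + 177000121119918*t^2 + 93629830552507*t^3 + 99947564780941*t^4 + 34592497232929*t^5.
Hence e(P,Q) = 49002389341189 + 135784182150755*t + 20179667523650*t^2 + 156645770927766*t^3 + 86196457745364*t^4 + 214296367429752*t^5 in F_{243661317457447^6}^*.

49002389341189 + 135784182150755*t + 20179667523650*t^2 + 156645770927766*t^3 + 86196457745364*t^4 + 214296367429752*t^5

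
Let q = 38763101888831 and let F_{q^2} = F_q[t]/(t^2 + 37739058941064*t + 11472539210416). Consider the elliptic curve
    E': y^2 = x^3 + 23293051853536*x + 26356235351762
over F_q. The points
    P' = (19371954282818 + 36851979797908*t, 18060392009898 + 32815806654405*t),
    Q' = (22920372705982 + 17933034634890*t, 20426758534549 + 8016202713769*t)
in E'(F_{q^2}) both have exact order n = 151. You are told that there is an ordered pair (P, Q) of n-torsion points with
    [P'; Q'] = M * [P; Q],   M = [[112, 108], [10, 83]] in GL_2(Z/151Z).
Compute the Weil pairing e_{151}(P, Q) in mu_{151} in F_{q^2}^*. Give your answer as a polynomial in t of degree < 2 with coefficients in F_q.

e_{151} is bilinear + alternating on E[151], so e_{151}(112*P + 108*Q, 10*P + 83*Q) = e_{151}(P,Q)^(112*83-108*10).
det M = 112*83 - 108*10 = 8216 = 62 (mod 151); 62^{-1} = 95 (mod 151).
8-bit Miller (10010111) on E'/F_{38763101888831} with a'=23293051853536, b'=26356235351762: accumulate tangent/chord ratios at Q'+S and P'+S'.
Miller gives e_{151}(P',Q') = 22890511357273 + 23940452880457*t in F_{38763101888831^2}.
Finally e_{151}(P,Q) = 17210860825938 + 30551408395694*t.

17210860825938 + 30551408395694*t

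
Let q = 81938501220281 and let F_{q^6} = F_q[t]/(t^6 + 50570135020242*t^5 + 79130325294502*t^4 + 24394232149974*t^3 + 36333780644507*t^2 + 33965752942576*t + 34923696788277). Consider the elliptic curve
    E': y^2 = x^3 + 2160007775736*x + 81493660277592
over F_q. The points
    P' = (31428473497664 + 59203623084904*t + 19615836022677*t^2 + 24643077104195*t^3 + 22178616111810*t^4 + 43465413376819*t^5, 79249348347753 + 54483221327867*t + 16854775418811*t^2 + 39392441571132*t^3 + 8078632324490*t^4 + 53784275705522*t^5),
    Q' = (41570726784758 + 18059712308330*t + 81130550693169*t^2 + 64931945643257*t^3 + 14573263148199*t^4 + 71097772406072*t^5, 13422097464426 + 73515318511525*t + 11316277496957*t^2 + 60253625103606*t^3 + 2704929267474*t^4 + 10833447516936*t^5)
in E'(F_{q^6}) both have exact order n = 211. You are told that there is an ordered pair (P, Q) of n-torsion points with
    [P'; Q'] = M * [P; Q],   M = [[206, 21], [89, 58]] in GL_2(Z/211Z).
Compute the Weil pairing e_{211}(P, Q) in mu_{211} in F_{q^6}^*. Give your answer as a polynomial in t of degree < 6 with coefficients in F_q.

58081015218414 + 78838599546888*t + 43891514633167*t^2 + 49158569212031*t^3 + 32363965870409*t^4 + 44515076491159*t^5

The 211-Weil pairing on E[211] over F_{81938501220281} is alternating-bilinear: e_{211}(P',Q') = e_{211}(P,Q)^det(M).
Hence e(P,Q) = e(P',Q')^{155} where 155 = 162^{-1} mod 211.
Build f_{211,P'} and f_{211,Q'} via the 8-bit ladder of 211=11010011_2; evaluate at shifted divisors; quotient in F_{81938501220281^6}.
f_P(D_Q)/f_Q(D_P) = 32775776392440 + 45176400912561*t + 46643482893083*t^2 + 31633299478340*t^3 + 6429540855759*t^4 + 17492678917451*t^5.
Finally e_{211}(P,Q) = 58081015218414 + 78838599546888*t + 43891514633167*t^2 + 49158569212031*t^3 + 32363965870409*t^4 + 44515076491159*t^5.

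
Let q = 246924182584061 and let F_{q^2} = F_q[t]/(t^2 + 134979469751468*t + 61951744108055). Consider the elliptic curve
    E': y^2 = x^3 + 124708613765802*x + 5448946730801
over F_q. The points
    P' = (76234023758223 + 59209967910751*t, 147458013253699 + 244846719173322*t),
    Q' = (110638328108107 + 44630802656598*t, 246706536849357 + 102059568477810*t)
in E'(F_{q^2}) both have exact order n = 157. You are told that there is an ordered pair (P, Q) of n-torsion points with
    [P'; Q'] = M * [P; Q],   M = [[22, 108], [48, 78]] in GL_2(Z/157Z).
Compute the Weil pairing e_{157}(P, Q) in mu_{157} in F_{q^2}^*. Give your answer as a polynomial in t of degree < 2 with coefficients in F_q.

211311745041396 + 78049231240852*t

Under M = [[22,108],[48,78]] in GL_2(Z/157), e_{157}(P',Q') = e_{157}(P,Q)^(22*78-108*48 mod 157).
det(M) mod 157 = 143; its inverse in (Z/157)^* is 56 (check: 143*56 mod 157 = 1).
n = 157 = (10011101)_2 (8 bits, wt 5); accumulate f_{157,P'}(Q'+S)/f_{157,P'}(S) along the 7-step ladder.
f_P(D_Q)/f_Q(D_P) = 140121080823972 + 148683136585418*t.
e_{157}(P,Q) = (140121080823972 + 148683136585418*t)^{56} = 211311745041396 + 78049231240852*t.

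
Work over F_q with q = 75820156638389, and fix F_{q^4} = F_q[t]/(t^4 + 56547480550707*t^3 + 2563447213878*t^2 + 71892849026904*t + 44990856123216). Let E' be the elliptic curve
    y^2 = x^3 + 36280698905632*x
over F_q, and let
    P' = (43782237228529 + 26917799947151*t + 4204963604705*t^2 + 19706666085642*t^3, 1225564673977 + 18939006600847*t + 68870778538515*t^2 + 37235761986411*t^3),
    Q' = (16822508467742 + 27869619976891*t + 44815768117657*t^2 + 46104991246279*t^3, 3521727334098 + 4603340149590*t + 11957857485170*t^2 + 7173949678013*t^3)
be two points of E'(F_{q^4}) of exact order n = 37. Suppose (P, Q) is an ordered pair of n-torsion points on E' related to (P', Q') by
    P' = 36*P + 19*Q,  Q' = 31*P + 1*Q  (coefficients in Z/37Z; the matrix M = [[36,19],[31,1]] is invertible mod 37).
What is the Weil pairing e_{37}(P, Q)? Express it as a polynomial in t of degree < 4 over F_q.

e_{37}(aP+bQ,cP+dQ) = e_{37}(P,Q)^(ad-bc); with (a,b,c,d)=(36,19,31,1) this gives the det-37 law.
36*1 - 19*31 = -553; reduced mod 37: det = 2, inverse 19.
Double-and-add over 100101: 6-1 doublings, 3-1 additions; each step l_{T,T}/v_{2T} or l_{T,P'}/v at Q'+S for random S.
The quotient is 56959473285043 + 23063089123231*t + 54297379983920*t^2 + 54796335365292*t^3.
Thus e_{37}(P,Q) = 74454119129197 + 75763441670526*t + 6511294629367*t^2 + 52171425299535*t^3.

74454119129197 + 75763441670526*t + 6511294629367*t^2 + 52171425299535*t^3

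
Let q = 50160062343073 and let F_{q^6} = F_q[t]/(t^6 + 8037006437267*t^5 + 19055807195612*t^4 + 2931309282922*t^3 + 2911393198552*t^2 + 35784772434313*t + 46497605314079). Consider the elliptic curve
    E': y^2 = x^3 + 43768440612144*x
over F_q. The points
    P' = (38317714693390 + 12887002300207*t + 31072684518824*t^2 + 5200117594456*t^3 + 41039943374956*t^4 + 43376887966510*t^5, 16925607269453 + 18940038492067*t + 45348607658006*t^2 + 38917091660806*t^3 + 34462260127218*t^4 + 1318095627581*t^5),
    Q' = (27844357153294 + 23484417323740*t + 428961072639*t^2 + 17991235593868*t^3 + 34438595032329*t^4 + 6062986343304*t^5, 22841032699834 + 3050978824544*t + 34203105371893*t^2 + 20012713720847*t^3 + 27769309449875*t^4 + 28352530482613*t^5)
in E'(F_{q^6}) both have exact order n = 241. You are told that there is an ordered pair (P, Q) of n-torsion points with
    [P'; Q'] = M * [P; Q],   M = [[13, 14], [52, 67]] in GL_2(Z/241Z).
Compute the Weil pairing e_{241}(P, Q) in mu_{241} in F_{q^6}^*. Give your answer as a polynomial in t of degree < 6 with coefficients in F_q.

The 241-Weil pairing on E[241] over F_{50160062343073} is alternating-bilinear: e_{241}(P',Q') = e_{241}(P,Q)^det(M).
det M = 13*67 - 14*52 = 143 = 143 (mod 241); 143^{-1} = 150 (mod 241).
Miller loop for e_{241} over F_{50160062343073^6}: bits of 241 = 11110001; 7 double steps + 4 add steps, l/v at each.
The quotient is 21691697837529 + 15278824551151*t + 6327477739441*t^2 + 30352887012816*t^3 + 28683760762865*t^4 + 27279194582957*t^5.
Finally e_{241}(P,Q) = 7321878209734 + 47260524017128*t + 26230831755663*t^2 + 13549648890440*t^3 + 13568941814694*t^4 + 32167376119630*t^5.

7321878209734 + 47260524017128*t + 26230831755663*t^2 + 13549648890440*t^3 + 13568941814694*t^4 + 32167376119630*t^5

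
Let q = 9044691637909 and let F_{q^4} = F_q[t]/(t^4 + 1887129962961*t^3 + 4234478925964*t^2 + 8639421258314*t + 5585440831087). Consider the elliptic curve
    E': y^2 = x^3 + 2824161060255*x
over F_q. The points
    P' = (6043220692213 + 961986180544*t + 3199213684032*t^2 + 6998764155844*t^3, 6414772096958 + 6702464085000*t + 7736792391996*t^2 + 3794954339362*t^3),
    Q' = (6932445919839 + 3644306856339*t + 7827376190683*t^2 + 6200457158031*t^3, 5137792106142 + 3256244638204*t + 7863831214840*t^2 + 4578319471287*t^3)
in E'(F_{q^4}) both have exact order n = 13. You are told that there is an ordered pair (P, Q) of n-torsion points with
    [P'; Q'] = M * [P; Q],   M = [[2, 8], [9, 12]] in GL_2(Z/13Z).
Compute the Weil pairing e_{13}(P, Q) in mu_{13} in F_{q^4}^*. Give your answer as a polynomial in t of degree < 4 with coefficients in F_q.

3809476251890 + 168888731769*t + 5042281245890*t^2 + 7978280500532*t^3

The 13-Weil pairing on E[13] over F_{9044691637909} is alternating-bilinear: e_{13}(P',Q') = e_{13}(P,Q)^det(M).
So e_{13}(P,Q) = e_{13}(P',Q')^{10}, since 4*10 = 1 mod 13.
Run Miller on y^2=x^3+2824161060255*x over F_{9044691637909}: ladder 1101 (4 bits); e = f_P(D_Q)/f_Q(D_P).
The quotient is 4856824398792 + 7707414016498*t + 1641686179813*t^2 + 1713414408500*t^3.
Finally e_{13}(P,Q) = 3809476251890 + 168888731769*t + 5042281245890*t^2 + 7978280500532*t^3.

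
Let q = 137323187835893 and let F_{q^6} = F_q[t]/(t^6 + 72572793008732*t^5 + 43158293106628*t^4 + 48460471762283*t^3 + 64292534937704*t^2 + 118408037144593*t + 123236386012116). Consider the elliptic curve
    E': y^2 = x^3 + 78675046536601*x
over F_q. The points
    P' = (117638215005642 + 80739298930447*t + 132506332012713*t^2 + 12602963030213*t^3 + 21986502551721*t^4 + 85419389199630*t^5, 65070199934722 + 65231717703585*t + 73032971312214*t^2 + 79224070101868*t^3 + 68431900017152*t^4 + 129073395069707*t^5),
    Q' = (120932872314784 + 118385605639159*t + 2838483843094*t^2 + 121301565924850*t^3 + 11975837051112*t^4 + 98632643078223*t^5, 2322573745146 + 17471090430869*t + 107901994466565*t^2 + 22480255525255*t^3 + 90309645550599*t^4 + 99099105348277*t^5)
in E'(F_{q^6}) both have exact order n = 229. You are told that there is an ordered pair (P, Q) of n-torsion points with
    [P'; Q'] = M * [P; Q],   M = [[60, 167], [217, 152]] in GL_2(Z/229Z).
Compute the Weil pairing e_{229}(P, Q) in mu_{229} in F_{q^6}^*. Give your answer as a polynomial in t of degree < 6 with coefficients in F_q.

Alternating bilinearity on E[229] (values in mu_{229} in F_{137323187835893^6}) gives e(P',Q') = e(P,Q)^det(M).
det M = 60*152 - 167*217 = -27119 = 132 (mod 229); 132^{-1} = 144 (mod 229).
Build f_{229,P'} and f_{229,Q'} via the 8-bit ladder of 229=11100101_2; evaluate at shifted divisors; quotient in F_{137323187835893^6}.
So e_{229}(P',Q') = 128482427724320 + 38047118440896*t + 106423818390664*t^2 + 46659391198882*t^3 + 50615040765719*t^4 + 96584150131189*t^5.
e_{229}(P,Q) = (128482427724320 + 38047118440896*t + 106423818390664*t^2 + 46659391198882*t^3 + 50615040765719*t^4 + 96584150131189*t^5)^{144} = 35840135517375 + 65922228017014*t + 39278174289297*t^2 + 101548582743802*t^3 + 134899211195473*t^4 + 38924020171675*t^5.

35840135517375 + 65922228017014*t + 39278174289297*t^2 + 101548582743802*t^3 + 134899211195473*t^4 + 38924020171675*t^5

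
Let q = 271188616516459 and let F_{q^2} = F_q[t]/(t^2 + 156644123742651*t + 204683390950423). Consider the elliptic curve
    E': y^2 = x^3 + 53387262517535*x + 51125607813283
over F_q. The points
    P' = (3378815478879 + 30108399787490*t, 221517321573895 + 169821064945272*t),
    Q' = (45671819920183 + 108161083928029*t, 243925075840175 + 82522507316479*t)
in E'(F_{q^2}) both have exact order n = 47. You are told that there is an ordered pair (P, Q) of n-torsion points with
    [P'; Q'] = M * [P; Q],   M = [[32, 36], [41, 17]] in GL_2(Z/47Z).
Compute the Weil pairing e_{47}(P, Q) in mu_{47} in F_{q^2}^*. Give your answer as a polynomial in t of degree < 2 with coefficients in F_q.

83031809668373 + 5439965520798*t

Under M = [[32,36],[41,17]] in GL_2(Z/47), e_{47}(P',Q') = e_{47}(P,Q)^(32*17-36*41 mod 47).
So e_{47}(P,Q) = e_{47}(P',Q')^{6}, since 8*6 = 1 mod 47.
n = 47 = (101111)_2 (6 bits, wt 5); accumulate f_{47,P'}(Q'+S)/f_{47,P'}(S) along the 5-step ladder.
f_P(D_Q)/f_Q(D_P) = 125473305641539 + 834336660070*t.
Finally e_{47}(P,Q) = 83031809668373 + 5439965520798*t.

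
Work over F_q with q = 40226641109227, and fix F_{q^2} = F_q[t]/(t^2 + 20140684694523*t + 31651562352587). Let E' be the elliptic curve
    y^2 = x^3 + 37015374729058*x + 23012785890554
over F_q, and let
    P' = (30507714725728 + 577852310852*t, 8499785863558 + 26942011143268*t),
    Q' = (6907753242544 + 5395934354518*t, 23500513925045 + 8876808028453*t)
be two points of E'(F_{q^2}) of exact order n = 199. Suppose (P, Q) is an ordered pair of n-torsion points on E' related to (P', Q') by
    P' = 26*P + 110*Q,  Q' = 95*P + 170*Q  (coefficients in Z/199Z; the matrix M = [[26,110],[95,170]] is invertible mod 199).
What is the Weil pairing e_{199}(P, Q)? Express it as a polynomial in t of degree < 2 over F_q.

21043088669042 + 32322069432934*t

Under M = [[26,110],[95,170]] in GL_2(Z/199), e_{199}(P',Q') = e_{199}(P,Q)^(26*170-110*95 mod 199).
Hence e(P,Q) = e(P',Q')^{63} where 63 = 139^{-1} mod 199.
n = 199 = (11000111)_2 (8 bits, wt 5); accumulate f_{199,P'}(Q'+S)/f_{199,P'}(S) along the 7-step ladder.
e_{199}(P',Q') = 2321862809105 + 35092000852259*t.
Raise to 63: e(P,Q) = 21043088669042 + 32322069432934*t in mu_{199}.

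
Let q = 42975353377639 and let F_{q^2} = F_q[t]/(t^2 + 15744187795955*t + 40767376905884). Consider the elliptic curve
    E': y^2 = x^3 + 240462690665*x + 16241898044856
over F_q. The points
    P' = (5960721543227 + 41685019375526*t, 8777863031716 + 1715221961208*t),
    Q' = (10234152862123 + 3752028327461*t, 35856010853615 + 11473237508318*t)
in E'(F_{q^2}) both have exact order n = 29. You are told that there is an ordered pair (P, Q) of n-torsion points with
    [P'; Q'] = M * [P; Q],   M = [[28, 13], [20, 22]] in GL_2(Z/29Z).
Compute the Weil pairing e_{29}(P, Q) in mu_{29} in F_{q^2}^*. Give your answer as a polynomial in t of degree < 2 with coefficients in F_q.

e_{29}(aP+bQ,cP+dQ) = e_{29}(P,Q)^(ad-bc); with (a,b,c,d)=(28,13,20,22) this gives the det-29 law.
Inverting 8 mod 29: 11. Thus e_{29}(P,Q) = e(P',Q')^{11}.
Run Miller on y^2=x^3+240462690665*x+16241898044856 over F_{42975353377639}: ladder 11101 (5 bits); e = f_P(D_Q)/f_Q(D_P).
Result: e(P',Q') = 32896888063525 + 25988644986385*t.
(32896888063525 + 25988644986385*t)^{11} mod (42975353377639,f) = 6781076756614 + 26021219701291*t.

6781076756614 + 26021219701291*t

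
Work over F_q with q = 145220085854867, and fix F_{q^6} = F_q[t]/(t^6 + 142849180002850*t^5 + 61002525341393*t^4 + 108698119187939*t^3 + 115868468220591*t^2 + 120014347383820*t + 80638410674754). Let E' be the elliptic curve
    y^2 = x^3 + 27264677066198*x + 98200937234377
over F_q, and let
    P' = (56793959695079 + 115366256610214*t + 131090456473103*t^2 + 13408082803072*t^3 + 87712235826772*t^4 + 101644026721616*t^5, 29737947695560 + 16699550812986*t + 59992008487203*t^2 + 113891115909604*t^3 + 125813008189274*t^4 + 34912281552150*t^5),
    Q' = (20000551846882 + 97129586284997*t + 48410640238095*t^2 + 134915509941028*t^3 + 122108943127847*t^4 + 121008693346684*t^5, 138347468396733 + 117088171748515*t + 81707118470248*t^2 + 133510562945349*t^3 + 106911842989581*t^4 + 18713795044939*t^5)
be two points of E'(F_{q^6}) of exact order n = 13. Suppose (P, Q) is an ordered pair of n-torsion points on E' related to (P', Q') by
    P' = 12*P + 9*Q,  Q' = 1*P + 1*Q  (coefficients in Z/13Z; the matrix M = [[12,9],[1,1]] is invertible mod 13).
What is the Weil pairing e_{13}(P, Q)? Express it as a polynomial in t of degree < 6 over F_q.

60475549427692 + 48142085152179*t + 33538836565311*t^2 + 77129585006642*t^3 + 9980141953203*t^4 + 54426986672895*t^5

Under M = [[12,9],[1,1]] in GL_2(Z/13), e_{13}(P',Q') = e_{13}(P,Q)^(12*1-9*1 mod 13).
So e_{13}(P,Q) = e_{13}(P',Q')^{9}, since 3*9 = 1 mod 13.
n = 13 = (1101)_2 (4 bits, wt 3); accumulate f_{13,P'}(Q'+S)/f_{13,P'}(S) along the 3-step ladder.
f_P(D_Q)/f_Q(D_P) = 132409328775572 + 15220113217775*t + 113234127891281*t^2 + 43113962867953*t^3 + 62903820121736*t^4 + 130515867772154*t^5.
Thus e_{13}(P,Q) = 60475549427692 + 48142085152179*t + 33538836565311*t^2 + 77129585006642*t^3 + 9980141953203*t^4 + 54426986672895*t^5.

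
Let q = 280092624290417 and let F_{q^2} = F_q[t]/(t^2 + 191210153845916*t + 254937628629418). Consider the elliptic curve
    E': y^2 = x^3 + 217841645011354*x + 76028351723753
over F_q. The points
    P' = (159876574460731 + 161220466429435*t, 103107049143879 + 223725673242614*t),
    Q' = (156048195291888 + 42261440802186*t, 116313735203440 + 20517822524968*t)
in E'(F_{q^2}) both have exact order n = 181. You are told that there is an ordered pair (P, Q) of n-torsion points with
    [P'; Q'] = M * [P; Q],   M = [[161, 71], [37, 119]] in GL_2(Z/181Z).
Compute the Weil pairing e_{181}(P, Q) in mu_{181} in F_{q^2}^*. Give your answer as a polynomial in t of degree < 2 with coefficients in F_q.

65064241884708 + 219038227490233*t

Alternating bilinearity on E[181] (values in mu_{181} in F_{280092624290417^2}) gives e(P',Q') = e(P,Q)^det(M).
det M = 161*119 - 71*37 = 16532 = 61 (mod 181); 61^{-1} = 92 (mod 181).
Run Miller on y^2=x^3+217841645011354*x+76028351723753 over F_{280092624290417}: ladder 10110101 (8 bits); e = f_P(D_Q)/f_Q(D_P).
The quotient is 277406067070204 + 4385346098592*t.
e_{181}(P,Q) = (277406067070204 + 4385346098592*t)^{92} = 65064241884708 + 219038227490233*t.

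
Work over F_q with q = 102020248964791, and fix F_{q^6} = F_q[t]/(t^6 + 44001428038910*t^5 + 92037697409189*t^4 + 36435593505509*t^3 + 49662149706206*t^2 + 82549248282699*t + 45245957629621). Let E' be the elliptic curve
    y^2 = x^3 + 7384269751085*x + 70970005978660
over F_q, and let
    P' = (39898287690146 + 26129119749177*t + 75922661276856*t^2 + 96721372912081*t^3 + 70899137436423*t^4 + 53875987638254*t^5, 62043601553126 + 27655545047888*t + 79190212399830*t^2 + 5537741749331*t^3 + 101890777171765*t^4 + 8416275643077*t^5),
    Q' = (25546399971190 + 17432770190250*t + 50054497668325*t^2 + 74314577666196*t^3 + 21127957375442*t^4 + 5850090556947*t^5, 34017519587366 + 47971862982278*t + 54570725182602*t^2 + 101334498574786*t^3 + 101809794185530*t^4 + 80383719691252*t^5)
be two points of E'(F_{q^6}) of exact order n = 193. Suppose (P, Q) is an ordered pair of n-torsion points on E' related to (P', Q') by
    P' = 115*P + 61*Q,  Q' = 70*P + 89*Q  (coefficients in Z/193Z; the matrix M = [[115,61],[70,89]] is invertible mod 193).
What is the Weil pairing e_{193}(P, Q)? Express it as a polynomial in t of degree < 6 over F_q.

Since e_{193}(P,P)=e_{193}(Q,Q)=1 and e_{193}(Q,P)=e_{193}(P,Q)^{-1}, expanding e_{193}(115*P + 61*Q,70*P + 89*Q) leaves e(P,Q)^det(M).
Inverting 175 mod 193: 75. Thus e_{193}(P,Q) = e(P',Q')^{75}.
Build f_{193,P'} and f_{193,Q'} via the 8-bit ladder of 193=11000001_2; evaluate at shifted divisors; quotient in F_{102020248964791^6}.
Miller gives e_{193}(P',Q') = 22689864726530 + 69782805278120*t + 57731307505413*t^2 + 67465241888105*t^3 + 79771516671176*t^4 + 84523412898655*t^5 in F_{102020248964791^6}.
Thus e_{193}(P,Q) = 18052318250417 + 88521679156518*t + 83021737520145*t^2 + 1371692247554*t^3 + 30330139173357*t^4 + 77570352436583*t^5.

18052318250417 + 88521679156518*t + 83021737520145*t^2 + 1371692247554*t^3 + 30330139173357*t^4 + 77570352436583*t^5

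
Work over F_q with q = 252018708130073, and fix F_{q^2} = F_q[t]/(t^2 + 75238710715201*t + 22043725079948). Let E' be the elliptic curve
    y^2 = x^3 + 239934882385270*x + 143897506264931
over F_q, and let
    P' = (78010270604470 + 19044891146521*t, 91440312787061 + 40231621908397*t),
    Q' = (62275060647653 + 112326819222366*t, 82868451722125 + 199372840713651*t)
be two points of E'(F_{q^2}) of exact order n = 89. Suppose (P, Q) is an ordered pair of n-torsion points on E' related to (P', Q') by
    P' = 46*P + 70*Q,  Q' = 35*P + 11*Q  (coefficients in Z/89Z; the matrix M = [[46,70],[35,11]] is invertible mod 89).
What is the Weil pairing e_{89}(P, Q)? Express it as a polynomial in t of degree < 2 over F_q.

The 89-Weil pairing on E[89] over F_{252018708130073} is alternating-bilinear: e_{89}(P',Q') = e_{89}(P,Q)^det(M).
46*11 - 70*35 = -1944; reduced mod 89: det = 14, inverse 70.
n = 89 = (1011001)_2 (7 bits, wt 4); accumulate f_{89,P'}(Q'+S)/f_{89,P'}(S) along the 6-step ladder.
Miller gives e_{89}(P',Q') = 113552082216688 + 125357822310132*t in F_{252018708130073^2}.
Thus e_{89}(P,Q) = 218039564705950 + 107185506869679*t.

218039564705950 + 107185506869679*t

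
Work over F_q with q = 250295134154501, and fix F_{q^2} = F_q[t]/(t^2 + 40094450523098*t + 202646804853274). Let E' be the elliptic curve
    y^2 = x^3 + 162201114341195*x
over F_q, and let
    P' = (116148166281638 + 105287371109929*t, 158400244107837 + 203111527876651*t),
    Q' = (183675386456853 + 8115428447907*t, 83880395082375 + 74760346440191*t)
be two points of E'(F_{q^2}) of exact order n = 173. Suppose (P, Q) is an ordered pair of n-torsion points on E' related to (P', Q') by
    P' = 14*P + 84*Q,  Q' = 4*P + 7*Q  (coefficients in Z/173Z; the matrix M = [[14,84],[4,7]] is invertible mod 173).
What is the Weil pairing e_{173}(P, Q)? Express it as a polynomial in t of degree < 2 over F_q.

126146009539945 + 92909197361011*t

Alternating bilinearity on E[173] (values in mu_{173} in F_{250295134154501^2}) gives e(P',Q') = e(P,Q)^det(M).
det(M) mod 173 = 108; its inverse in (Z/173)^* is 165 (check: 108*165 mod 173 = 1).
Build f_{173,P'} and f_{173,Q'} via the 8-bit ladder of 173=10101101_2; evaluate at shifted divisors; quotient in F_{250295134154501^2}.
Miller gives e_{173}(P',Q') = 239254860308174 + 148263395475800*t in F_{250295134154501^2}.
Raise to 165: e(P,Q) = 126146009539945 + 92909197361011*t in mu_{173}.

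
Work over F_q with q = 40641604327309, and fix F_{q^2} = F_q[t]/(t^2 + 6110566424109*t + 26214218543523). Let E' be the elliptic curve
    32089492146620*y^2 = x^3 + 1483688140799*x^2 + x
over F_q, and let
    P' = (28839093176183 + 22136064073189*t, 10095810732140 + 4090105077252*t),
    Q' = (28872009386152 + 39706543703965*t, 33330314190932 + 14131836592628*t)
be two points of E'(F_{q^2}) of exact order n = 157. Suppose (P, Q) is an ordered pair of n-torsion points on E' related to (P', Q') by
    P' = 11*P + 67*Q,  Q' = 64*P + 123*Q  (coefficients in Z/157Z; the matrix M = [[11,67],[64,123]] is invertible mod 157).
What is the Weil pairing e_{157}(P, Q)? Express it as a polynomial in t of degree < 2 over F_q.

33741928187262 + 23195697828175*t

Alternating bilinearity on E[157] (values in mu_{157} in F_{40641604327309^2}) gives e(P',Q') = e(P,Q)^det(M).
So e_{157}(P,Q) = e_{157}(P',Q')^{36}, since 48*36 = 1 mod 157.
(x,y)|->(16711278900549x+8040580928323,16711278900549y) sends E' to y^2=x^3+3668226606013*x+10443620079962.
8-bit Miller (10011101) on E'/F_{40641604327309} with a'=3668226606013, b'=10443620079962: accumulate tangent/chord ratios at Q'+S and P'+S'.
f_P(D_Q)/f_Q(D_P) = 37753846672302 + 37628381344095*t.
e_{157}(P,Q) = (37753846672302 + 37628381344095*t)^{36} = 33741928187262 + 23195697828175*t.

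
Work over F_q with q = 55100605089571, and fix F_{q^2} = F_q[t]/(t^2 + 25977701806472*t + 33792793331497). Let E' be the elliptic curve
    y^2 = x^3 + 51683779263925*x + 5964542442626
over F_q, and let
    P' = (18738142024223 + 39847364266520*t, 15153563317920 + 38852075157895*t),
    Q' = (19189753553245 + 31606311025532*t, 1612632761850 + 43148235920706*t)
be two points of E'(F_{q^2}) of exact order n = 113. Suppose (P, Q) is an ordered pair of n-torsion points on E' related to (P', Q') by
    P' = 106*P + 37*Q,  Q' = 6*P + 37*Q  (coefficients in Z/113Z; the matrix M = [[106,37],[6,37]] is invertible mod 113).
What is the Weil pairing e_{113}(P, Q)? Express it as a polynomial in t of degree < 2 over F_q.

e_{113} is bilinear + alternating on E[113], so e_{113}(106*P + 37*Q, 6*P + 37*Q) = e_{113}(P,Q)^(106*37-37*6).
106*37 - 37*6 = 3700; reduced mod 113: det = 84, inverse 74.
7-bit Miller (1110001) on E'/F_{55100605089571} with a'=51683779263925, b'=5964542442626: accumulate tangent/chord ratios at Q'+S and P'+S'.
f_P(D_Q)/f_Q(D_P) = 36233070236561 + 54647435160356*t.
e_{113}(P,Q) = (36233070236561 + 54647435160356*t)^{74} = 54281127678039 + 10842008796980*t.

54281127678039 + 10842008796980*t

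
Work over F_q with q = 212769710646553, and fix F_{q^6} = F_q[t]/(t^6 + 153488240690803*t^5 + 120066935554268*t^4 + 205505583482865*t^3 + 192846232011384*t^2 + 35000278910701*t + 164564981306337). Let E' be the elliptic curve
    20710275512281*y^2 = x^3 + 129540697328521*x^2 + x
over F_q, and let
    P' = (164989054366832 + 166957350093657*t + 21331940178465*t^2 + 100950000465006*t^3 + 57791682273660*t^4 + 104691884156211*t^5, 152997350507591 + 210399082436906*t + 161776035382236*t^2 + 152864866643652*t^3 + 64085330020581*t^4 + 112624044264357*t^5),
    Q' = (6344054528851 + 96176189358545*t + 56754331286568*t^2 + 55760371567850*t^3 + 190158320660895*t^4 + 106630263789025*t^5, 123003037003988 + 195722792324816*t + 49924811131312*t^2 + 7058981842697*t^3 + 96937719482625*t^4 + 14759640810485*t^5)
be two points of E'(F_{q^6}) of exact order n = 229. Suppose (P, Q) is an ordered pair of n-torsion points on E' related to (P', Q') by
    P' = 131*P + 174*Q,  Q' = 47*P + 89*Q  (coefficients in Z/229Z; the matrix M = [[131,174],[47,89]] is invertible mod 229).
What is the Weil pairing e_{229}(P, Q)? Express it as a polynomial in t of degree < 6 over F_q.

Alternating bilinearity on E[229] (values in mu_{229} in F_{212769710646553^6}) gives e(P',Q') = e(P,Q)^det(M).
So e_{229}(P,Q) = e_{229}(P',Q')^{5}, since 46*5 = 1 mod 229.
Undo Montgomery via alpha=8138366879652, beta=81751637560955: (a',b')=(0,173239626275052) over F_{212769710646553}.
n = 229 = (11100101)_2 (8 bits, wt 5); accumulate f_{229,P'}(Q'+S)/f_{229,P'}(S) along the 7-step ladder.
Miller gives e_{229}(P',Q') = 153615407796355 + 16764848728488*t + 141935415199781*t^2 + 108105383963427*t^3 + 15440343479197*t^4 + 44222982840566*t^5 in F_{212769710646553^6}.
Finally e_{229}(P,Q) = 204713406419320 + 107761739744501*t + 117415835496816*t^2 + 176071839352506*t^3 + 184661642978004*t^4 + 87841831273436*t^5.

204713406419320 + 107761739744501*t + 117415835496816*t^2 + 176071839352506*t^3 + 184661642978004*t^4 + 87841831273436*t^5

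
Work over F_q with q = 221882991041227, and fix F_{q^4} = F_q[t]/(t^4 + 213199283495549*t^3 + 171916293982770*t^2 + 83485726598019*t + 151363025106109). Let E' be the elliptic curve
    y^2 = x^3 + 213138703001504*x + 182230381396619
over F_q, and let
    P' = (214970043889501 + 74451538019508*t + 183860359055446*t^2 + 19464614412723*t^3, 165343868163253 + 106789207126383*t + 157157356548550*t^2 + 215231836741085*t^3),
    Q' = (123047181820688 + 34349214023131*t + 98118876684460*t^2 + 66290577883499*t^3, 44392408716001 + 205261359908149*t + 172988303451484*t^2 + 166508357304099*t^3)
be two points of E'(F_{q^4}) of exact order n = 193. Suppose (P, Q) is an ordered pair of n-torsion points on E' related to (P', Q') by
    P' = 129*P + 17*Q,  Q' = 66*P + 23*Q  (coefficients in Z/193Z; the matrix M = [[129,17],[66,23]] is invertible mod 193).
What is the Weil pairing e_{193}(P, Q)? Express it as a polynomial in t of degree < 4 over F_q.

183673907309815 + 103331331729299*t + 199741804085669*t^2 + 195167167246154*t^3

The 193-Weil pairing on E[193] over F_{221882991041227} is alternating-bilinear: e_{193}(P',Q') = e_{193}(P,Q)^det(M).
det(M) mod 193 = 108; its inverse in (Z/193)^* is 84 (check: 108*84 mod 193 = 1).
Double-and-add over 11000001: 8-1 doublings, 3-1 additions; each step l_{T,T}/v_{2T} or l_{T,P'}/v at Q'+S for random S.
So e_{193}(P',Q') = 28810296500199 + 67708726675352*t + 95397336800533*t^2 + 48282309222785*t^3.
e_{193}(P,Q) = (28810296500199 + 67708726675352*t + 95397336800533*t^2 + 48282309222785*t^3)^{84} = 183673907309815 + 103331331729299*t + 199741804085669*t^2 + 195167167246154*t^3.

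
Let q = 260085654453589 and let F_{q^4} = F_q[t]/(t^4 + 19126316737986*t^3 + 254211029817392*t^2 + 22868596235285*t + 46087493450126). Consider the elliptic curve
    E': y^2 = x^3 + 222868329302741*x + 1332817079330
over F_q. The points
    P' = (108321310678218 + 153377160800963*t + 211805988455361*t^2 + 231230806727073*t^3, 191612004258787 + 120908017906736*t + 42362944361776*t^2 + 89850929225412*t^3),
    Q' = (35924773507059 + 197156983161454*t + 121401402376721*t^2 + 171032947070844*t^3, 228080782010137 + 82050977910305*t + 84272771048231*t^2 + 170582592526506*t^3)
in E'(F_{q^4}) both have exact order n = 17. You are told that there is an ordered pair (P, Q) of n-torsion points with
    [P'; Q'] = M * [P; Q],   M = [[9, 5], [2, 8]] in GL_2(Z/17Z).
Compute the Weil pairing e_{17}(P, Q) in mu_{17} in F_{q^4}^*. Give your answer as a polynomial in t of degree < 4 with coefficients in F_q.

73537609214807 + 151375218783517*t + 101146308365635*t^2 + 188117682718953*t^3

e_{17}(aP+bQ,cP+dQ) = e_{17}(P,Q)^(ad-bc); with (a,b,c,d)=(9,5,2,8) this gives the det-17 law.
det(M) mod 17 = 11; its inverse in (Z/17)^* is 14 (check: 11*14 mod 17 = 1).
n = 17 = (10001)_2 (5 bits, wt 2); accumulate f_{17,P'}(Q'+S)/f_{17,P'}(S) along the 4-step ladder.
f_P(D_Q)/f_Q(D_P) = 178522462507693 + 67071494170472*t + 4698076614781*t^2 + 145532765070713*t^3.
(178522462507693 + 67071494170472*t + 4698076614781*t^2 + 145532765070713*t^3)^{14} mod (260085654453589,f) = 73537609214807 + 151375218783517*t + 101146308365635*t^2 + 188117682718953*t^3.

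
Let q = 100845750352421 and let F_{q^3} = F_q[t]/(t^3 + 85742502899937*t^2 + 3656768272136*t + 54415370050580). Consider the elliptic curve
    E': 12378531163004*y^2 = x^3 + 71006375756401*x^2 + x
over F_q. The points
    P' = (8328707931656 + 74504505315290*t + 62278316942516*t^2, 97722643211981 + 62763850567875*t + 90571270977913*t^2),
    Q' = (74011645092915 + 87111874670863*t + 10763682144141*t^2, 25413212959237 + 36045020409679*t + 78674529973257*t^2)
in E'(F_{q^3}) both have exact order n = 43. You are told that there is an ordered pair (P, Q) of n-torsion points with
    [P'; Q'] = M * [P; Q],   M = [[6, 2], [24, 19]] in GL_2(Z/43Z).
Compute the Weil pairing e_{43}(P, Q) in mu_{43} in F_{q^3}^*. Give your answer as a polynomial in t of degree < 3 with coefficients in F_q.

21309635033307 + 57205244721100*t + 43847750538564*t^2

e_{43}(aP+bQ,cP+dQ) = e_{43}(P,Q)^(ad-bc); with (a,b,c,d)=(6,2,24,19) this gives the det-43 law.
So e_{43}(P,Q) = e_{43}(P',Q')^{15}, since 23*15 = 1 mod 43.
Set x_W=24448377653396*u+82297380978498, y_W=24448377653396*v; then E': y_W^2=x_W^3+23670939220845*x_W+97441217643470.
n = 43 = (101011)_2 (6 bits, wt 4); accumulate f_{43,P'}(Q'+S)/f_{43,P'}(S) along the 5-step ladder.
Miller gives e_{43}(P',Q') = 71415618504825 + 16874381696403*t + 14717603409889*t^2 in F_{100845750352421^3}.
Finally e_{43}(P,Q) = 21309635033307 + 57205244721100*t + 43847750538564*t^2.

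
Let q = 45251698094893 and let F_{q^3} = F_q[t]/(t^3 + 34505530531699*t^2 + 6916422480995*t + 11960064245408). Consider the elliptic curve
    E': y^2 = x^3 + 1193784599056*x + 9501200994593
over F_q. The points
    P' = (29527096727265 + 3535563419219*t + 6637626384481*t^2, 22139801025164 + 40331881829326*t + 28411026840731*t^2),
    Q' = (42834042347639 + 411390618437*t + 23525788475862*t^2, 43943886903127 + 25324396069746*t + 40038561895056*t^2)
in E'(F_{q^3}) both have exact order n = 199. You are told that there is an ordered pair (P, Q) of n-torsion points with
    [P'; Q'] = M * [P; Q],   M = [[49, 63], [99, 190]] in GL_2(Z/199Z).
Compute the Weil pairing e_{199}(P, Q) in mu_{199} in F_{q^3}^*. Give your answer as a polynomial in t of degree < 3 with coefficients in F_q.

32546355141381 + 41885992045226*t + 766761155750*t^2

e_{199}(aP+bQ,cP+dQ) = e_{199}(P,Q)^(ad-bc); with (a,b,c,d)=(49,63,99,190) this gives the det-199 law.
det(M) mod 199 = 88; its inverse in (Z/199)^* is 147 (check: 88*147 mod 199 = 1).
Double-and-add over 11000111: 8-1 doublings, 5-1 additions; each step l_{T,T}/v_{2T} or l_{T,P'}/v at Q'+S for random S.
So e_{199}(P',Q') = 8481133922031 + 8219368145981*t + 22246434434916*t^2.
Hence e(P,Q) = 32546355141381 + 41885992045226*t + 766761155750*t^2 in F_{45251698094893^3}^*.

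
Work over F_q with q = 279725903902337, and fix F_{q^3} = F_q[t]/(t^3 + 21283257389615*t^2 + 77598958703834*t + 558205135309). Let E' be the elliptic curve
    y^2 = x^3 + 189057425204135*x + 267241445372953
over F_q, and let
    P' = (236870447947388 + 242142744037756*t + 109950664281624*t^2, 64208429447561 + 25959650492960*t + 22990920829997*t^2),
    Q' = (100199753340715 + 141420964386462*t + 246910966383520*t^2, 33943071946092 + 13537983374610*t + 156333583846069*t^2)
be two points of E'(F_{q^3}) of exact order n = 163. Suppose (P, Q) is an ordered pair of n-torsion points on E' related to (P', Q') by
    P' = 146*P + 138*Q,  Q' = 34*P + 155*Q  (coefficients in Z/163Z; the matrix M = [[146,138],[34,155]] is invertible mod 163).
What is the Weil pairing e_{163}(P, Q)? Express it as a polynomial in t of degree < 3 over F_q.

e_{163} is bilinear + alternating on E[163], so e_{163}(146*P + 138*Q, 34*P + 155*Q) = e_{163}(P,Q)^(146*155-138*34).
Hence e(P,Q) = e(P',Q')^{102} where 102 = 8^{-1} mod 163.
Double-and-add over 10100011: 8-1 doublings, 4-1 additions; each step l_{T,T}/v_{2T} or l_{T,P'}/v at Q'+S for random S.
The quotient is 262533472946342 + 55430958930745*t + 161933398906350*t^2.
Finally e_{163}(P,Q) = 11879056029656 + 114597232715017*t + 139919882533922*t^2.

11879056029656 + 114597232715017*t + 139919882533922*t^2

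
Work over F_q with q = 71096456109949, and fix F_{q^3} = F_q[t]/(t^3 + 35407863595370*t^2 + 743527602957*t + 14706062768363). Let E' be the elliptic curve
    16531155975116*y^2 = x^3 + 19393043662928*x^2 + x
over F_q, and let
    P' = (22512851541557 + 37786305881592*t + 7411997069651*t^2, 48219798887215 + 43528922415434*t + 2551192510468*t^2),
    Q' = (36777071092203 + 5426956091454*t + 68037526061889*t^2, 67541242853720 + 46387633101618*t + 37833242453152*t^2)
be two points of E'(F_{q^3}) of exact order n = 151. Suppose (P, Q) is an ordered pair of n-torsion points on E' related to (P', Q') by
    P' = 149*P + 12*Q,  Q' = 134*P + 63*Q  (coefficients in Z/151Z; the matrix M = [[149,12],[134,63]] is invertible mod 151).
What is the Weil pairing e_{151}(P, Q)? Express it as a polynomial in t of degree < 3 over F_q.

The 151-Weil pairing on E[151] over F_{71096456109949} is alternating-bilinear: e_{151}(P',Q') = e_{151}(P,Q)^det(M).
So e_{151}(P,Q) = e_{151}(P',Q')^{91}, since 78*91 = 1 mod 151.
Montgomery->Weierstrass: x_W = 8609218800641*x+49120433292429, y_W=8609218800641*y on F_{71096456109949}; lands on y^2=x^3+54389914381072*x+48912381682556.
Miller loop for e_{151} over F_{71096456109949^3}: bits of 151 = 10010111; 7 double steps + 4 add steps, l/v at each.
The quotient is 11226144781378 + 1751945598119*t + 58912091018673*t^2.
Hence e(P,Q) = 6626935424270 + 5604526706712*t + 31938155325742*t^2 in F_{71096456109949^3}^*.

6626935424270 + 5604526706712*t + 31938155325742*t^2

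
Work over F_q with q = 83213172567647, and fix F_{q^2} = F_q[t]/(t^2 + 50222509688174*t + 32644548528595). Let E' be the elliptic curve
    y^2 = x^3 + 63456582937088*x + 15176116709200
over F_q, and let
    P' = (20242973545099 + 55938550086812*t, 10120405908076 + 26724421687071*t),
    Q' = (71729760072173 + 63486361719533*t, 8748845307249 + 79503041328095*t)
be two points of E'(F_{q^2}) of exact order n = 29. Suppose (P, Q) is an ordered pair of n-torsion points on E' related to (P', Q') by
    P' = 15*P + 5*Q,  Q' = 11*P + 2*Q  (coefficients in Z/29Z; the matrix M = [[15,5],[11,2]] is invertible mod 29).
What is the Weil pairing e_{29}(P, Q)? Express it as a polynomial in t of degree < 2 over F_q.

Under M = [[15,5],[11,2]] in GL_2(Z/29), e_{29}(P',Q') = e_{29}(P,Q)^(15*2-5*11 mod 29).
det M = 15*2 - 5*11 = -25 = 4 (mod 29); 4^{-1} = 22 (mod 29).
Miller loop for e_{29} over F_{83213172567647^2}: bits of 29 = 11101; 4 double steps + 3 add steps, l/v at each.
So e_{29}(P',Q') = 50159262334022 + 63676113970228*t.
e_{29}(P,Q) = (50159262334022 + 63676113970228*t)^{22} = 55580978669762 + 49095848909486*t.

55580978669762 + 49095848909486*t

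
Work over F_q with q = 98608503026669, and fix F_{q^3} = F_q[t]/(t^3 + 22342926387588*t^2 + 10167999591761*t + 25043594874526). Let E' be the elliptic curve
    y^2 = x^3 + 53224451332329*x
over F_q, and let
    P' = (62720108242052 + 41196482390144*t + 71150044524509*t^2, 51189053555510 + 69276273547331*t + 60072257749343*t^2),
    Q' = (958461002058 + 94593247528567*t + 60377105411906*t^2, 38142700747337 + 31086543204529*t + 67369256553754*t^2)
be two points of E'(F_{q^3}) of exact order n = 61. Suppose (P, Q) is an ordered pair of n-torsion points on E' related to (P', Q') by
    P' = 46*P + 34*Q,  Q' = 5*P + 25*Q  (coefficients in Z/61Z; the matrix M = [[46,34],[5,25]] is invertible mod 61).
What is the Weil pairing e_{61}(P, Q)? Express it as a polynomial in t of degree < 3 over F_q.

e_{61}(aP+bQ,cP+dQ) = e_{61}(P,Q)^(ad-bc); with (a,b,c,d)=(46,34,5,25) this gives the det-61 law.
Hence e(P,Q) = e(P',Q')^{46} where 46 = 4^{-1} mod 61.
6-bit Miller (111101) on E'/F_{98608503026669} with a'=53224451332329, b'=0: accumulate tangent/chord ratios at Q'+S and P'+S'.
f_P(D_Q)/f_Q(D_P) = 31237648833091 + 81349395436156*t + 50723997106953*t^2.
(31237648833091 + 81349395436156*t + 50723997106953*t^2)^{46} mod (98608503026669,f) = 83850903600464 + 41011856296018*t + 63065915785083*t^2.

83850903600464 + 41011856296018*t + 63065915785083*t^2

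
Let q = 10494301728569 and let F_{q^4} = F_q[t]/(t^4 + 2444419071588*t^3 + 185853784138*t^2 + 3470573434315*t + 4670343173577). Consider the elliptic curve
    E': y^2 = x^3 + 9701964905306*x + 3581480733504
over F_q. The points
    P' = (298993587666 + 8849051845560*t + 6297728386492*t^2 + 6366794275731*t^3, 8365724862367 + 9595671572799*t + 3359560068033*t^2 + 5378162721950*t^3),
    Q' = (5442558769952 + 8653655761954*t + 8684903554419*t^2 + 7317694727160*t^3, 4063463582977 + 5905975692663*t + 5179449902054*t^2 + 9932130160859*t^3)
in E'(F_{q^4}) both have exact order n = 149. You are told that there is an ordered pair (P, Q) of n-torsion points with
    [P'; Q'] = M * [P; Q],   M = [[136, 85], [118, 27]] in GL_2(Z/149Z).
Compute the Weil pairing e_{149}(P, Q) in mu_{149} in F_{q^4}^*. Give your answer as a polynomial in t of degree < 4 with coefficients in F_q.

4912875038645 + 9382597434185*t + 6200419860172*t^2 + 9616173157735*t^3

e_{149}(aP+bQ,cP+dQ) = e_{149}(P,Q)^(ad-bc); with (a,b,c,d)=(136,85,118,27) this gives the det-149 law.
136*27 - 85*118 = -6358; reduced mod 149: det = 49, inverse 73.
Miller loop for e_{149} over F_{10494301728569^4}: bits of 149 = 10010101; 7 double steps + 3 add steps, l/v at each.
e_{149}(P',Q') = 8842685138982 + 6075651086835*t + 8587649799114*t^2 + 8011330992081*t^3.
Raise to 73: e(P,Q) = 4912875038645 + 9382597434185*t + 6200419860172*t^2 + 9616173157735*t^3 in mu_{149}.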